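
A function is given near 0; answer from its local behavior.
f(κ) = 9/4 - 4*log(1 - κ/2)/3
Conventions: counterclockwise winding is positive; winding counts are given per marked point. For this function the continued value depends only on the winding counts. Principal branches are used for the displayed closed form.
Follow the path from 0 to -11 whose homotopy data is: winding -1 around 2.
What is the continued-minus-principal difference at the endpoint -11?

Continued minus principal equals (8/3)*pi*i.

The rational part is single-valued and drops out of the difference; each branch term changes only by its own monodromy.
(-4/3)*log(1 - κ/(2)): each positive loop around 2 adds 2*pi*i to the log, so winding -1 contributes (-4/3)*(-1)*2*pi*i = (8/3)*pi*i.
Summing the contributions at κ = -11 gives (8/3)*pi*i.


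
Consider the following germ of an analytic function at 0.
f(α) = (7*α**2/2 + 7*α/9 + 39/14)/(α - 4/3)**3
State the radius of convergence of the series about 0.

Denominator factor (α - 4/3)^3: pole of order 3 at 4/3, modulus 4/3.
The radius of convergence is the smallest modulus among the singular points: 4/3.

The radius of convergence is 4/3.


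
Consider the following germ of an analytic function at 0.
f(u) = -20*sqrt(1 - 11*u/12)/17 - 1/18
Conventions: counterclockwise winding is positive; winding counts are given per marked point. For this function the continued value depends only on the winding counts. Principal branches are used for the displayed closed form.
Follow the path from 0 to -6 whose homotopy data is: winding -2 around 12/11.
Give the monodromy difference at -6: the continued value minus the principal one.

Continued minus principal equals 0.

The rational part is single-valued and drops out of the difference; each branch term changes only by its own monodromy.
(-20/17)*sqrt(1 - u/(12/11)): winding -2 is even, the square root returns to the same sheet, contribution 0.
Summing the contributions at u = -6 gives 0.


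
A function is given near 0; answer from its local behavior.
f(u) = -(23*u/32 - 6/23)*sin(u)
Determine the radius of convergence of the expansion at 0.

The radius of convergence is infinite.

The factor -sin(u) is entire and contributes no finite singular point.
The polynomial part has no poles.
No finite singular points: the Taylor series at 0 converges everywhere.


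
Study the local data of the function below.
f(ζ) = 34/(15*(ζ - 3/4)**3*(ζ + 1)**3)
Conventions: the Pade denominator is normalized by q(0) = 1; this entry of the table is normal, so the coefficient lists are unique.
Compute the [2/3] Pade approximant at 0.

Taylor coefficients needed (expand at 0): a_0 = -2176/405, a_1 = -2176/405, a_2 = -30464/1215, a_3 = -335104/10935, a_4 = -898688/10935, a_5 = -3670912/32805.
Write the denominator as Q(ζ) = 1 + q1*ζ + q2*ζ^2 + q3*ζ^3. Requiring Q*f - P = O(ζ^6) with deg P <= 2 kills the coefficients of ζ^3..ζ^5 in Q*f:
  ζ^3: a_3 + q1*a_2 + q2*a_1 + q3*a_0 = 0, i.e. -335104/10935 + (-30464/1215)*q1 + (-2176/405)*q2 + (-2176/405)*q3 = 0.
  ζ^4: a_4 + q1*a_3 + q2*a_2 + q3*a_1 = 0, i.e. -898688/10935 + (-335104/10935)*q1 + (-30464/1215)*q2 + (-2176/405)*q3 = 0.
  ζ^5: a_5 + q1*a_4 + q2*a_3 + q3*a_2 = 0, i.e. -3670912/32805 + (-898688/10935)*q1 + (-335104/10935)*q2 + (-30464/1215)*q3 = 0.
Solving this linear system: q1 = -3247/2587, q2 = -17549/7761, q3 = 168665/69849.
The numerator is Q*f truncated at degree 2: P0 = a_0 = -2176/405; P1 = a_1 + q1*a_0 = 95744/69849; P2 = a_2 + q1*a_1 + q2*a_0 = -2158592/349245.

The Pade approximant has numerator coefficients [-2176/405, 95744/69849, -2158592/349245]; denominator coefficients [1, -3247/2587, -17549/7761, 168665/69849].


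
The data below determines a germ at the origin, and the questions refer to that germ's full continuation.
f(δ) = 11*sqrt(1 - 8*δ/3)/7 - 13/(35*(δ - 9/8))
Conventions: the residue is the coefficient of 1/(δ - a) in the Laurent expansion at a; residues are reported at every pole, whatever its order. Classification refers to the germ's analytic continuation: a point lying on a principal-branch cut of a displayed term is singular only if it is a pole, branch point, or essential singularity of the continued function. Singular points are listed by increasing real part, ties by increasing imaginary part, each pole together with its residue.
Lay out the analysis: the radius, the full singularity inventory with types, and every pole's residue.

Denominator factor (δ - 9/8): pole of order 1 at 9/8, modulus 9/8.
Branch term (11/7)*sqrt(1 - δ/(3/8)): its argument vanishes at δ = 3/8, a square-root branch point, modulus 3/8.
The radius of convergence is the smallest modulus among the singular points: 3/8.
The branch term is analytic at 9/8 and contributes nothing to the residue; only the rational part matters.
At the order-1 pole 9/8 set g(δ) = (δ - (9/8))*(rational part) = -13/35.
Simple pole: residue = g(a) at a = 9/8, which is -13/35.
List the singular points by increasing real part (a conjugate pair: the negative imaginary part first).

Radius of convergence at 0: 3/8.
At 3/8: an algebraic (square-root) branch point.
At 9/8: a pole of order 1; residue -13/35.


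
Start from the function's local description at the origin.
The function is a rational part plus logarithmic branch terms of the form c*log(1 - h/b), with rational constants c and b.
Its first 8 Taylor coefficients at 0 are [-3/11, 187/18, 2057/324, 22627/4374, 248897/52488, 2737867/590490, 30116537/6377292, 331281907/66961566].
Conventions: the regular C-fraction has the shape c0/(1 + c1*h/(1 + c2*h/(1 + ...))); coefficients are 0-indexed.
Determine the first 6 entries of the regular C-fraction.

Taylor coefficients (read off): a_0 = -3/11, a_1 = 187/18, a_2 = 2057/324, a_3 = 22627/4374, a_4 = 248897/52488, a_5 = 2737867/590490.
c0 = a_0 = -3/11. Peel one level at a time: if S = 1 + c*h/S' with S'(0) = 1, then c is the h-coefficient of S and S' = c*h/(S - 1).
S_1 = c0/f = 1 + (2057/54)*h + (2149565/1458)*h^2 + ...; c1 = 2057/54.
S_2 = c1*h/(S_1 - 1) = 1 + (-1045/27)*h + (-121/972)*h^2 + ...; c2 = -1045/27.
S_3 = c2*h/(S_2 - 1) = 1 + (-11/3420)*h + (-847/433200)*h^2 + ...; c3 = -11/3420.
S_4 = c3*h/(S_3 - 1) = 1 + (-231/380)*h + (-121/1215)*h^2 + ...; c4 = -231/380.
S_5 = c4*h/(S_4 - 1) = 1 + (-836/5103)*h + ...; c5 = -836/5103.

The regular C-fraction coefficients are [-3/11, 2057/54, -1045/27, -11/3420, -231/380, -836/5103].


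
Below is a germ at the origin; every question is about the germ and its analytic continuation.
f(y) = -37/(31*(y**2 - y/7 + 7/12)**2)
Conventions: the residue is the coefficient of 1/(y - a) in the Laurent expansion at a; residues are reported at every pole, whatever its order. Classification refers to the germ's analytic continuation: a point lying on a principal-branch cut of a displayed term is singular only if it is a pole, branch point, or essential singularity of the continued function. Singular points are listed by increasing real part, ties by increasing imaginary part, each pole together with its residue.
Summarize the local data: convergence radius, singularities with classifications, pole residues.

Denominator factor (y**2 - y/7 + 7/12)^2: discriminant -340/147, complex-conjugate roots (1/14) + ((1/21)*sqrt(255))*i and (1/14) - ((1/21)*sqrt(255))*i; poles of order 2, moduli (1/6)*sqrt(21) and (1/6)*sqrt(21).
The radius of convergence is the smallest modulus among the singular points: (1/6)*sqrt(21).
The factor y**2 - y/7 + 7/12 splits as (y - a)(y - a') with a = (1/14) - ((1/21)*sqrt(255))*i, a' = (1/14) + ((1/21)*sqrt(255))*i. At the order-2 pole a set g(y) = (y - a)^2*f(y) = [-37/31] / (y - a')^2.
Order-2 pole: residue = g'(a); g'((1/14) - ((1/21)*sqrt(255))*i) = -((38073/895900)*sqrt(255))*i, so the residue is -((38073/895900)*sqrt(255))*i.
The factor y**2 - y/7 + 7/12 splits as (y - a)(y - a') with a = (1/14) + ((1/21)*sqrt(255))*i, a' = (1/14) - ((1/21)*sqrt(255))*i. At the order-2 pole a set g(y) = (y - a)^2*f(y) = [-37/31] / (y - a')^2.
Order-2 pole: residue = g'(a); g'((1/14) + ((1/21)*sqrt(255))*i) = ((38073/895900)*sqrt(255))*i, so the residue is ((38073/895900)*sqrt(255))*i.
List the singular points by increasing real part (a conjugate pair: the negative imaginary part first).

Radius of convergence at 0: (1/6)*sqrt(21).
At (1/14) - ((1/21)*sqrt(255))*i: a pole of order 2; residue -((38073/895900)*sqrt(255))*i.
At (1/14) + ((1/21)*sqrt(255))*i: a pole of order 2; residue ((38073/895900)*sqrt(255))*i.


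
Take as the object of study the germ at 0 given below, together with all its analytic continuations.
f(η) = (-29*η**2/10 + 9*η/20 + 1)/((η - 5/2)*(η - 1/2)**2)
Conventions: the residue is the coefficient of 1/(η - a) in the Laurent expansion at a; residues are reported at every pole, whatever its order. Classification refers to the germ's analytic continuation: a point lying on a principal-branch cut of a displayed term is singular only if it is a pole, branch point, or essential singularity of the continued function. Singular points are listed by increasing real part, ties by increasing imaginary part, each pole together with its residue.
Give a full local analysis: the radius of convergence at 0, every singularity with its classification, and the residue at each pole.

Radius of convergence at 0: 1/2.
At 1/2: a pole of order 2; residue 11/10.
At 5/2: a pole of order 1; residue -4.

Denominator factor (η - 1/2)^2: pole of order 2 at 1/2, modulus 1/2.
Denominator factor (η - 5/2): pole of order 1 at 5/2, modulus 5/2.
The radius of convergence is the smallest modulus among the singular points: 1/2.
At the order-2 pole 1/2 set g(η) = (η - (1/2))^2*f(η) = (-29*η**2/10 + 9*η/20 + 1)/(η - 5/2).
Order-2 pole: residue = g'(a); g'(1/2) = 11/10, so the residue is 11/10.
At the order-1 pole 5/2 set g(η) = (η - (5/2))*f(η) = (-29*η**2/10 + 9*η/20 + 1)/(η - 1/2)**2.
Simple pole: residue = g(a) at a = 5/2, which is -4.
List the singular points by increasing real part (a conjugate pair: the negative imaginary part first).


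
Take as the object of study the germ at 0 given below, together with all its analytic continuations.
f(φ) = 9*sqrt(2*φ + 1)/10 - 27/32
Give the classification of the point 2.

The point is a regular point.

There is no denominator, hence no pole anywhere.
Branch term sqrt(1 - φ/(-1/2)): argument at 2 is 5, nonzero, so 2 is not its branch point (a point on a principal cut is still regular for the continued germ).
So the germ continues analytically to 2.


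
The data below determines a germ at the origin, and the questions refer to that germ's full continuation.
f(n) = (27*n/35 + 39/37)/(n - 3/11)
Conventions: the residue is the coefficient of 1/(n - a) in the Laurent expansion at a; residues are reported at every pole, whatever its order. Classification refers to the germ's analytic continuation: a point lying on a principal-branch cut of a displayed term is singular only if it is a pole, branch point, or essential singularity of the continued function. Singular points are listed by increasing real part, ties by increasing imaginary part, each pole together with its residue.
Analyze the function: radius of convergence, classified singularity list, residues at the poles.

Denominator factor (n - 3/11): pole of order 1 at 3/11, modulus 3/11.
The radius of convergence is the smallest modulus among the singular points: 3/11.
At the order-1 pole 3/11 set g(n) = (n - (3/11))*f(n) = 27*n/35 + 39/37.
Simple pole: residue = g(a) at a = 3/11, which is 18012/14245.

Radius of convergence at 0: 3/11.
At 3/11: a pole of order 1; residue 18012/14245.


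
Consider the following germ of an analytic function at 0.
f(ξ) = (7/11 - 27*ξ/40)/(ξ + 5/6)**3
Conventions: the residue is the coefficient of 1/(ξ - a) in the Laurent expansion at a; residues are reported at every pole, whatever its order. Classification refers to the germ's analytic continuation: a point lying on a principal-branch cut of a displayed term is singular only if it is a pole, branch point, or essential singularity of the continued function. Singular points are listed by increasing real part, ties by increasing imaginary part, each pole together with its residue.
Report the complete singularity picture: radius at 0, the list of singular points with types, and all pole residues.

Radius of convergence at 0: 5/6.
At -5/6: a pole of order 3; residue 0.

Denominator factor (ξ + 5/6)^3: pole of order 3 at -5/6, modulus 5/6.
The radius of convergence is the smallest modulus among the singular points: 5/6.
At the order-3 pole -5/6 set g(ξ) = (ξ - (-5/6))^3*f(ξ) = 7/11 - 27*ξ/40.
Order-3 pole: residue = g''(a)/2; g''(-5/6) = 0, so the residue is 0.


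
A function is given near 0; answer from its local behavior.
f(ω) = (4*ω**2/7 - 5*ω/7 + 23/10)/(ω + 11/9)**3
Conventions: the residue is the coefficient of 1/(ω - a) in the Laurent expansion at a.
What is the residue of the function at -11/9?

The residue is 4/7.

At the order-3 pole -11/9 set g(ω) = (ω - (-11/9))^3*f(ω) = 4*ω**2/7 - 5*ω/7 + 23/10.
Order-3 pole: residue = g''(a)/2; g''(-11/9) = 8/7, so the residue is 4/7.


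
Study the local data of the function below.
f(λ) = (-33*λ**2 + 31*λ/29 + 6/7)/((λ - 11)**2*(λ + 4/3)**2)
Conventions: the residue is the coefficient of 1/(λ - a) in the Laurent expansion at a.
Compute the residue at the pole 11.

At the order-2 pole 11 set g(λ) = (λ - (11))^2*f(λ) = (-33*λ**2 + 31*λ/29 + 6/7)/(λ + 4/3)**2.
Order-2 pole: residue = g'(a); g'(11) = -185229/354571, so the residue is -185229/354571.

The residue is -185229/354571.


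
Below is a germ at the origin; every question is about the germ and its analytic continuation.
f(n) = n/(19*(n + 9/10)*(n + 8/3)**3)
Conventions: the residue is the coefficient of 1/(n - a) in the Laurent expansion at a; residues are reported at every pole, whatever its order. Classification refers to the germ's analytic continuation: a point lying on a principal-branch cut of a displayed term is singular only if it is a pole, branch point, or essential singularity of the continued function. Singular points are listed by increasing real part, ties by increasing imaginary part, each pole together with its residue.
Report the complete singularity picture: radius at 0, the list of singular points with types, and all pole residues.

Radius of convergence at 0: 9/10.
At -8/3: a pole of order 3; residue 24300/2828663.
At -9/10: a pole of order 1; residue -24300/2828663.

Denominator factor (n + 9/10): pole of order 1 at -9/10, modulus 9/10.
Denominator factor (n + 8/3)^3: pole of order 3 at -8/3, modulus 8/3.
The radius of convergence is the smallest modulus among the singular points: 9/10.
At the order-3 pole -8/3 set g(n) = (n - (-8/3))^3*f(n) = n/(19*(n + 9/10)).
Order-3 pole: residue = g''(a)/2; g''(-8/3) = 48600/2828663, so the residue is 24300/2828663.
At the order-1 pole -9/10 set g(n) = (n - (-9/10))*f(n) = n/(19*(n + 8/3)**3).
Simple pole: residue = g(a) at a = -9/10, which is -24300/2828663.
List the singular points by increasing real part (a conjugate pair: the negative imaginary part first).


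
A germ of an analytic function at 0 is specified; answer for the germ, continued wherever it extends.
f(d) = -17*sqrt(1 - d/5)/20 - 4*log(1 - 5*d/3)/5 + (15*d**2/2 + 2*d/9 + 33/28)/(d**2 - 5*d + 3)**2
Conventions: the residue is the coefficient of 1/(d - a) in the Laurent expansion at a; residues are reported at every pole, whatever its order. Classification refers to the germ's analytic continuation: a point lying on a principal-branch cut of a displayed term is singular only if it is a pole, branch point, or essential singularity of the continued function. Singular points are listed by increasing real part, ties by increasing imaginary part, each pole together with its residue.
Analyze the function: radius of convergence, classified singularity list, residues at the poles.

Radius of convergence at 0: 3/5.
At 3/5: a logarithmic branch point.
At 5/2 - (1/2)*sqrt(13): a pole of order 2; residue (6107/21294)*sqrt(13).
At 5/2 + (1/2)*sqrt(13): a pole of order 2; residue -(6107/21294)*sqrt(13).
At 5: an algebraic (square-root) branch point.


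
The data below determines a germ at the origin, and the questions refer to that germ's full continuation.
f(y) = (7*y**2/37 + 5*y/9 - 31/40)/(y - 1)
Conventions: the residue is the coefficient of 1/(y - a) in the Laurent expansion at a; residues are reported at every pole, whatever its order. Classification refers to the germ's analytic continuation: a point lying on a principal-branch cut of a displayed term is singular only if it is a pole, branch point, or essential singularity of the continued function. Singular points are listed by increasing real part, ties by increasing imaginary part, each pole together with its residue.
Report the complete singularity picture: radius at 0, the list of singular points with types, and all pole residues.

Radius of convergence at 0: 1.
At 1: a pole of order 1; residue -403/13320.

Denominator factor (y - 1): pole of order 1 at 1, modulus 1.
The radius of convergence is the smallest modulus among the singular points: 1.
At the order-1 pole 1 set g(y) = (y - (1))*f(y) = 7*y**2/37 + 5*y/9 - 31/40.
Simple pole: residue = g(a) at a = 1, which is -403/13320.


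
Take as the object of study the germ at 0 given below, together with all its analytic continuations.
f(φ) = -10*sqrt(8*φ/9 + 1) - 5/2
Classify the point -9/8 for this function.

The point is an algebraic (square-root) branch point.

The term (-10)*sqrt(1 - φ/(-9/8)) has argument 1 - -9/8/(-9/8) = 0 at -9/8: a square-root (algebraic, two-sheeted) branch point; the remaining terms are analytic or single-valued there.


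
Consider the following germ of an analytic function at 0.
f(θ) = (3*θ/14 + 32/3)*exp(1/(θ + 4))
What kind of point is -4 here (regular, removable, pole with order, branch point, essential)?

The point is an essential singularity.

The exponent 1/(θ - (-4)) has a pole at -4, so exp(1/(θ - (-4))) takes every nonzero value near it: an essential singularity (not a pole of any order).


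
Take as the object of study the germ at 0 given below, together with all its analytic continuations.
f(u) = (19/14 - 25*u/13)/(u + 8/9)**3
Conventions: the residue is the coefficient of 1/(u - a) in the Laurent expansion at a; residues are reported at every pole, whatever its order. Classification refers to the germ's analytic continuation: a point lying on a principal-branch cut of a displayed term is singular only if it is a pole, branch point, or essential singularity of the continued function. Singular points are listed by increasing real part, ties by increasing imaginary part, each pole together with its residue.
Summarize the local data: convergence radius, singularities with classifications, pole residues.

Radius of convergence at 0: 8/9.
At -8/9: a pole of order 3; residue 0.

Denominator factor (u + 8/9)^3: pole of order 3 at -8/9, modulus 8/9.
The radius of convergence is the smallest modulus among the singular points: 8/9.
At the order-3 pole -8/9 set g(u) = (u - (-8/9))^3*f(u) = 19/14 - 25*u/13.
Order-3 pole: residue = g''(a)/2; g''(-8/9) = 0, so the residue is 0.


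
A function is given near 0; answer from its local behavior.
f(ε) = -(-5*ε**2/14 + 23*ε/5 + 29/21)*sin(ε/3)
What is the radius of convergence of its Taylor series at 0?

The radius of convergence is infinite.

The factor -sin(ε/3) is entire and contributes no finite singular point.
The polynomial part has no poles.
No finite singular points: the Taylor series at 0 converges everywhere.


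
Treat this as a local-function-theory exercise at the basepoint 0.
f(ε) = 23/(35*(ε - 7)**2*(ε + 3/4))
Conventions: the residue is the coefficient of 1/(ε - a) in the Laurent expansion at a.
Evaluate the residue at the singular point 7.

At the order-2 pole 7 set g(ε) = (ε - (7))^2*f(ε) = 23/(35*(ε + 3/4)).
Order-2 pole: residue = g'(a); g'(7) = -368/33635, so the residue is -368/33635.

The residue is -368/33635.


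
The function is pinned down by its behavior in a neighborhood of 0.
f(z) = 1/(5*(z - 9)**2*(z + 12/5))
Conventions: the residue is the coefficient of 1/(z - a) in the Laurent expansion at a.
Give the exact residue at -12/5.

The residue is 5/3249.

At the order-1 pole -12/5 set g(z) = (z - (-12/5))*f(z) = 1/(5*(z - 9)**2).
Simple pole: residue = g(a) at a = -12/5, which is 5/3249.


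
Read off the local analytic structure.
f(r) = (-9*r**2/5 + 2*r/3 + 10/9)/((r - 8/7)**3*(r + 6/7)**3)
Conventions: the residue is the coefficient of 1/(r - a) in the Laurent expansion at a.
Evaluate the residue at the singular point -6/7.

The residue is -1951/5880.

At the order-3 pole -6/7 set g(r) = (r - (-6/7))^3*f(r) = (-9*r**2/5 + 2*r/3 + 10/9)/(r - 8/7)**3.
Order-3 pole: residue = g''(a)/2; g''(-6/7) = -1951/2940, so the residue is -1951/5880.


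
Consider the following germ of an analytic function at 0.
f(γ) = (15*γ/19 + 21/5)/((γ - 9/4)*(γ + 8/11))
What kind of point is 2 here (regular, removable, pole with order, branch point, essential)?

Denominator factors: γ - 9/4 = -1/4 at γ = 2; γ + 8/11 = 30/11 at γ = 2 — none vanishes.
So the germ continues analytically to 2.

The point is a regular point.


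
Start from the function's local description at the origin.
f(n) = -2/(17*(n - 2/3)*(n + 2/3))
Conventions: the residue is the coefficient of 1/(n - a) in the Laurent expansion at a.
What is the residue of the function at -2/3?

The residue is 3/34.

At the order-1 pole -2/3 set g(n) = (n - (-2/3))*f(n) = -2/(17*(n - 2/3)).
Simple pole: residue = g(a) at a = -2/3, which is 3/34.


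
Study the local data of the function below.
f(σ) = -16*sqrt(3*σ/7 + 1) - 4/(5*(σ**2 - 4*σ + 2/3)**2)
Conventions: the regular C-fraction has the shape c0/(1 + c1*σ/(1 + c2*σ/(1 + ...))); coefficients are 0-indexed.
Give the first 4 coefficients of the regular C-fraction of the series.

Taylor coefficients (expand at 0): a_0 = -89/5, a_1 = -876/35, a_2 = -9243/49, a_3 = -500121/343.
c0 = a_0 = -89/5. Peel one level at a time: if S = 1 + c*σ/S' with S'(0) = 1, then c is the σ-coefficient of S and S' = c*σ/(S - 1).
S_1 = c0/f = 1 + (-876/623)*σ + (-3345759/388129)*σ^2 + ...; c1 = -876/623.
S_2 = c1*σ/(S_1 - 1) = 1 + (-1115253/181916)*σ + (-6078195/4177936)*σ^2 + ...; c2 = -1115253/181916.
S_3 = c2*σ/(S_2 - 1) = 1 + (-60106595/253286348)*σ + ...; c3 = -60106595/253286348.

The regular C-fraction coefficients are [-89/5, -876/623, -1115253/181916, -60106595/253286348].


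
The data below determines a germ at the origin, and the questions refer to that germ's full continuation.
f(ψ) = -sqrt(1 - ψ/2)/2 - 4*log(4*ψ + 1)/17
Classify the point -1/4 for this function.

The term (-4/17)*log(1 - ψ/(-1/4)) has argument 1 - -1/4/(-1/4) = 0 at -1/4: a logarithmic (infinitely-sheeted) branch point; the remaining terms are analytic or single-valued there.

The point is a logarithmic branch point.


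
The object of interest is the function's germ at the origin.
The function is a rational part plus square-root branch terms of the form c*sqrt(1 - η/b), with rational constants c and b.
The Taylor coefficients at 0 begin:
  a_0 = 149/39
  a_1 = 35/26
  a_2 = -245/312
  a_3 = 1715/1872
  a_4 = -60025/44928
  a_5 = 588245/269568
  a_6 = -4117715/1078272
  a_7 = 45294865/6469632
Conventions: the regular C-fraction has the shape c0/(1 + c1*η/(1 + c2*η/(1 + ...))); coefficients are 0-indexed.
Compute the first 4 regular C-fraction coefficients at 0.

The regular C-fraction coefficients are [149/39, -105/298, 1673/1788, 1043/2868].

Taylor coefficients (read off): a_0 = 149/39, a_1 = 35/26, a_2 = -245/312, a_3 = 1715/1872.
c0 = a_0 = 149/39. Peel one level at a time: if S = 1 + c*η/S' with S'(0) = 1, then c is the η-coefficient of S and S' = c*η/(S - 1).
S_1 = c0/f = 1 + (-105/298)*η + (58555/177608)*η^2 + ...; c1 = -105/298.
S_2 = c1*η/(S_1 - 1) = 1 + (1673/1788)*η + (-49/144)*η^2 + ...; c2 = 1673/1788.
S_3 = c2*η/(S_2 - 1) = 1 + (1043/2868)*η + ...; c3 = 1043/2868.


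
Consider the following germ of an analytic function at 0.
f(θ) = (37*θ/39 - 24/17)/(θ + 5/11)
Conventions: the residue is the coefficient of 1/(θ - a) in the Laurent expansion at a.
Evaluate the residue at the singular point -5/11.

The residue is -13441/7293.

At the order-1 pole -5/11 set g(θ) = (θ - (-5/11))*f(θ) = 37*θ/39 - 24/17.
Simple pole: residue = g(a) at a = -5/11, which is -13441/7293.


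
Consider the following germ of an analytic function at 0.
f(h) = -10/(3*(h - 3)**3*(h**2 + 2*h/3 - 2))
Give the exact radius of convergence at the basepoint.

The radius of convergence is -1/3 + (1/3)*sqrt(19).

Denominator factor (h**2 + 2*h/3 - 2): discriminant 76/9, real irrational roots -1/3 + (1/3)*sqrt(19) and -1/3 - (1/3)*sqrt(19); poles of order 1, moduli -1/3 + (1/3)*sqrt(19) and 1/3 + (1/3)*sqrt(19).
Denominator factor (h - 3)^3: pole of order 3 at 3, modulus 3.
The radius of convergence is the smallest modulus among the singular points: -1/3 + (1/3)*sqrt(19).


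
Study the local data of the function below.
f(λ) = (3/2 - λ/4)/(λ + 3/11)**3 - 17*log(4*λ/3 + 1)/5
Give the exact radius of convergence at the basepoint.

The radius of convergence is 3/11.

Denominator factor (λ + 3/11)^3: pole of order 3 at -3/11, modulus 3/11.
Branch term (-17/5)*log(1 - λ/(-3/4)): its argument vanishes at λ = -3/4, a logarithmic branch point, modulus 3/4.
The radius of convergence is the smallest modulus among the singular points: 3/11.


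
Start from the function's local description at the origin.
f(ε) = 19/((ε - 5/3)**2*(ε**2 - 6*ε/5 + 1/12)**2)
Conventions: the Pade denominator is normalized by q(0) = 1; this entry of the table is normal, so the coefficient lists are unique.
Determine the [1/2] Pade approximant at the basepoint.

The Pade approximant has numerator coefficients [24624/25, 26002944/11095]; denominator coefficients [1, -61290/2219, 10811883/55475].

Taylor coefficients needed (expand at 0): a_0 = 24624/25, a_1 = 147744/5, a_2 = 390118032/625, a_3 = 1435185216/125.
Write the denominator as Q(ε) = 1 + q1*ε + q2*ε^2. Requiring Q*f - P = O(ε^4) with deg P <= 1 kills the coefficients of ε^2..ε^3 in Q*f:
  ε^2: a_2 + q1*a_1 + q2*a_0 = 0, i.e. 390118032/625 + (147744/5)*q1 + (24624/25)*q2 = 0.
  ε^3: a_3 + q1*a_2 + q2*a_1 = 0, i.e. 1435185216/125 + (390118032/625)*q1 + (147744/5)*q2 = 0.
Solving this linear system: q1 = -61290/2219, q2 = 10811883/55475.
The numerator is Q*f truncated at degree 1: P0 = a_0 = 24624/25; P1 = a_1 + q1*a_0 = 26002944/11095.


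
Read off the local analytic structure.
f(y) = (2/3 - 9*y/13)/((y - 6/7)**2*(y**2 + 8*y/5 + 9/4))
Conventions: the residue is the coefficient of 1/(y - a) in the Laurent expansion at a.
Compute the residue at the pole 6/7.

At the order-2 pole 6/7 set g(y) = (y - (6/7))^2*f(y) = (2/3 - 9*y/13)/(y**2 + 8*y/5 + 9/4).
Order-2 pole: residue = g'(a); g'(6/7) = -122052140/710750079, so the residue is -122052140/710750079.

The residue is -122052140/710750079.


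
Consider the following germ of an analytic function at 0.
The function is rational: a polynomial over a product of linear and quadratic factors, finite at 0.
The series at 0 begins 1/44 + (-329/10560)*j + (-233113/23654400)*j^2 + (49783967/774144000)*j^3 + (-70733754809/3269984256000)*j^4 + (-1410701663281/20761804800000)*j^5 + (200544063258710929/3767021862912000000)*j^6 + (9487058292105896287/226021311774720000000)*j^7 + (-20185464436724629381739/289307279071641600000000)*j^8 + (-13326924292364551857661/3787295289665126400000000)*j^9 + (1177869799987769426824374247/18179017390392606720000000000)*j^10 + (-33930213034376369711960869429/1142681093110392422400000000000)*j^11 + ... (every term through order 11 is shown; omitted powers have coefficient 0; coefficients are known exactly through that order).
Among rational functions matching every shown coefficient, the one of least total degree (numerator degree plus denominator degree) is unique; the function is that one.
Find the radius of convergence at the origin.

The radius of convergence is (2/3)*sqrt(3).


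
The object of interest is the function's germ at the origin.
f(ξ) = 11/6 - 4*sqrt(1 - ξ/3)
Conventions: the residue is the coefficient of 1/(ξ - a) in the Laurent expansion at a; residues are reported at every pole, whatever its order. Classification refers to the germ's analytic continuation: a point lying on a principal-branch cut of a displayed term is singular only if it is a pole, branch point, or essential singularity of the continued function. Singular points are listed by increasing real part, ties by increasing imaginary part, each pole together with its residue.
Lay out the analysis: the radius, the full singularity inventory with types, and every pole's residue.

Radius of convergence at 0: 3.
At 3: an algebraic (square-root) branch point.

Branch term (-4)*sqrt(1 - ξ/(3)): its argument vanishes at ξ = 3, a square-root branch point, modulus 3.
The radius of convergence is the smallest modulus among the singular points: 3.


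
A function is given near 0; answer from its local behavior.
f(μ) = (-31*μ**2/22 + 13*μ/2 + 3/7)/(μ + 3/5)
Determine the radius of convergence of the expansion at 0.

Denominator factor (μ + 3/5): pole of order 1 at -3/5, modulus 3/5.
The radius of convergence is the smallest modulus among the singular points: 3/5.

The radius of convergence is 3/5.


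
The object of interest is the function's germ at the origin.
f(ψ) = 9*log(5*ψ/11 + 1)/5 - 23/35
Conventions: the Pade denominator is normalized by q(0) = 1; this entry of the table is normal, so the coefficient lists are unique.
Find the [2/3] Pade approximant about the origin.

The Pade approximant has numerator coefficients [-23/35, 30831/63910, 14178/70301]; denominator coefficients [1, 933/1826, 465/10043, -525/441892].

Taylor coefficients needed (expand at 0): a_0 = -23/35, a_1 = 9/11, a_2 = -45/242, a_3 = 75/1331, a_4 = -1125/58564, a_5 = 1125/161051.
Write the denominator as Q(ψ) = 1 + q1*ψ + q2*ψ^2 + q3*ψ^3. Requiring Q*f - P = O(ψ^6) with deg P <= 2 kills the coefficients of ψ^3..ψ^5 in Q*f:
  ψ^3: a_3 + q1*a_2 + q2*a_1 + q3*a_0 = 0, i.e. 75/1331 + (-45/242)*q1 + (9/11)*q2 + (-23/35)*q3 = 0.
  ψ^4: a_4 + q1*a_3 + q2*a_2 + q3*a_1 = 0, i.e. -1125/58564 + (75/1331)*q1 + (-45/242)*q2 + (9/11)*q3 = 0.
  ψ^5: a_5 + q1*a_4 + q2*a_3 + q3*a_2 = 0, i.e. 1125/161051 + (-1125/58564)*q1 + (75/1331)*q2 + (-45/242)*q3 = 0.
Solving this linear system: q1 = 933/1826, q2 = 465/10043, q3 = -525/441892.
The numerator is Q*f truncated at degree 2: P0 = a_0 = -23/35; P1 = a_1 + q1*a_0 = 30831/63910; P2 = a_2 + q1*a_1 + q2*a_0 = 14178/70301.


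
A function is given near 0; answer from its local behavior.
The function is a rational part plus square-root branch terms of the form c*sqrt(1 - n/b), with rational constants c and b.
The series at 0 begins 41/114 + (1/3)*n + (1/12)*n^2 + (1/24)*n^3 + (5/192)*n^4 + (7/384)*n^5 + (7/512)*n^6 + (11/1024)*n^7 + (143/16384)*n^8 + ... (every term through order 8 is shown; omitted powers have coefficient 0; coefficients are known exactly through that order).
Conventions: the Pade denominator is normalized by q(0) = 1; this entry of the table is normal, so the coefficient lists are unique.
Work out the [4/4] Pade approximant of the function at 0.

Taylor coefficients needed (read off): a_0 = 41/114, a_1 = 1/3, a_2 = 1/12, a_3 = 1/24, a_4 = 5/192, a_5 = 7/384, a_6 = 7/512, a_7 = 11/1024, a_8 = 143/16384.
Write the denominator as Q(n) = 1 + q1*n + q2*n^2 + q3*n^3 + q4*n^4. Requiring Q*f - P = O(n^9) with deg P <= 4 kills the coefficients of n^5..n^8 in Q*f:
  n^5: a_5 + q1*a_4 + q2*a_3 + q3*a_2 + q4*a_1 = 0, i.e. 7/384 + (5/192)*q1 + (1/24)*q2 + (1/12)*q3 + (1/3)*q4 = 0.
  n^6: a_6 + q1*a_5 + q2*a_4 + q3*a_3 + q4*a_2 = 0, i.e. 7/512 + (7/384)*q1 + (5/192)*q2 + (1/24)*q3 + (1/12)*q4 = 0.
  n^7: a_7 + q1*a_6 + q2*a_5 + q3*a_4 + q4*a_3 = 0, i.e. 11/1024 + (7/512)*q1 + (7/384)*q2 + (5/192)*q3 + (1/24)*q4 = 0.
  n^8: a_8 + q1*a_7 + q2*a_6 + q3*a_5 + q4*a_4 = 0, i.e. 143/16384 + (11/1024)*q1 + (7/512)*q2 + (7/384)*q3 + (5/192)*q4 = 0.
Solving this linear system: q1 = -7/4, q2 = 15/16, q3 = -5/32, q4 = 1/256.
The numerator is Q*f truncated at degree 4: P0 = a_0 = 41/114; P1 = a_1 + q1*a_0 = -45/152; P2 = a_2 + q1*a_1 + q2*a_0 = -99/608; P3 = a_3 + q1*a_2 + q2*a_1 + q3*a_0 = 185/1216; P4 = a_4 + q1*a_3 + q2*a_2 + q3*a_1 + q4*a_0 = -189/9728.

The Pade approximant has numerator coefficients [41/114, -45/152, -99/608, 185/1216, -189/9728]; denominator coefficients [1, -7/4, 15/16, -5/32, 1/256].


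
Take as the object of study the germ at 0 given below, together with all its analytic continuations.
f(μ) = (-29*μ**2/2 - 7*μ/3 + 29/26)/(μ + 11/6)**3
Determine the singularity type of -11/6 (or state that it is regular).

The denominator factor μ + 11/6 vanishes at -11/6 and appears to the power 3; the numerator there equals -13523/312, nonzero, and no other factor vanishes.
Hence a pole whose order is the multiplicity, 3.

The point is a pole of order 3.


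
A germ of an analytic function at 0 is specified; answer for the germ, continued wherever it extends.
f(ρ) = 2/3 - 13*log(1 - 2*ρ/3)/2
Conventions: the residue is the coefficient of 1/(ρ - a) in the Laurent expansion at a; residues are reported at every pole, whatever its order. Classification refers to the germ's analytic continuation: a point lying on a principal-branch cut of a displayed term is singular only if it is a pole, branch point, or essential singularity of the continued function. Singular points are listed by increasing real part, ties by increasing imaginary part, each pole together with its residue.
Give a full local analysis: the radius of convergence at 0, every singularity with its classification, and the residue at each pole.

Branch term (-13/2)*log(1 - ρ/(3/2)): its argument vanishes at ρ = 3/2, a logarithmic branch point, modulus 3/2.
The radius of convergence is the smallest modulus among the singular points: 3/2.

Radius of convergence at 0: 3/2.
At 3/2: a logarithmic branch point.


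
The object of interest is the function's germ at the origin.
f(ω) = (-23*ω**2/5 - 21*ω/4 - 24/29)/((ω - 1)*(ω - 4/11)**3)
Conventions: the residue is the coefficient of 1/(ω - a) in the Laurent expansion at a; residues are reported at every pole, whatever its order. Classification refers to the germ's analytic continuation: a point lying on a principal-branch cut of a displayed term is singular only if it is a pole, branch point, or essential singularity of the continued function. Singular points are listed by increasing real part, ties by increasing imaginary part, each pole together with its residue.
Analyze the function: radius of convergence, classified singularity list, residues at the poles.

Denominator factor (ω - 1): pole of order 1 at 1, modulus 1.
Denominator factor (ω - 4/11)^3: pole of order 3 at 4/11, modulus 4/11.
The radius of convergence is the smallest modulus among the singular points: 4/11.
At the order-3 pole 4/11 set g(ω) = (ω - (4/11))^3*f(ω) = (-23*ω**2/5 - 21*ω/4 - 24/29)/(ω - 1).
Order-3 pole: residue = g''(a)/2; g''(4/11) = 8242883/99470, so the residue is 8242883/198940.
At the order-1 pole 1 set g(ω) = (ω - (1))*f(ω) = (-23*ω**2/5 - 21*ω/4 - 24/29)/(ω - 4/11)**3.
Simple pole: residue = g(a) at a = 1, which is -8242883/198940.
List the singular points by increasing real part (a conjugate pair: the negative imaginary part first).

Radius of convergence at 0: 4/11.
At 4/11: a pole of order 3; residue 8242883/198940.
At 1: a pole of order 1; residue -8242883/198940.


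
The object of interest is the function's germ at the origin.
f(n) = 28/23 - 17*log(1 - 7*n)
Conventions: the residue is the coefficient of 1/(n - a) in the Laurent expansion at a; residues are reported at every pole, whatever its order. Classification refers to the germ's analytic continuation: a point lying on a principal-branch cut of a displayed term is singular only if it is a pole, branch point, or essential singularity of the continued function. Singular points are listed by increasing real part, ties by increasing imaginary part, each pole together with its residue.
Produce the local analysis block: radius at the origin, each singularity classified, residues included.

Radius of convergence at 0: 1/7.
At 1/7: a logarithmic branch point.

Branch term (-17)*log(1 - n/(1/7)): its argument vanishes at n = 1/7, a logarithmic branch point, modulus 1/7.
The radius of convergence is the smallest modulus among the singular points: 1/7.


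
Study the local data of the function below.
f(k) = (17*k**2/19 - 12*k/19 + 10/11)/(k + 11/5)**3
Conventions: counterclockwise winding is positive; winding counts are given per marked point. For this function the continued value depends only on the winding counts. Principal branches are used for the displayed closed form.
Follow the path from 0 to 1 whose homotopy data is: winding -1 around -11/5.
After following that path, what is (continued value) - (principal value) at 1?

The function is rational, hence single-valued: continuing it around any pole returns the same value, so the difference is 0.

Continued minus principal equals 0.


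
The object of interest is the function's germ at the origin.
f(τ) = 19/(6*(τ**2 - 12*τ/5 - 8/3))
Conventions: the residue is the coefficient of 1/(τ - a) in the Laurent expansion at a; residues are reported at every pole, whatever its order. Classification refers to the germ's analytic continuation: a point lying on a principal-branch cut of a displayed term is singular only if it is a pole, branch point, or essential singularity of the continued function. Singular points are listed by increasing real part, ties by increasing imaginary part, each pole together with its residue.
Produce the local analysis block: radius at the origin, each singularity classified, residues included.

Radius of convergence at 0: -6/5 + (2/15)*sqrt(231).
At 6/5 - (2/15)*sqrt(231): a pole of order 1; residue -(95/1848)*sqrt(231).
At 6/5 + (2/15)*sqrt(231): a pole of order 1; residue (95/1848)*sqrt(231).

Denominator factor (τ**2 - 12*τ/5 - 8/3): discriminant 1232/75, real irrational roots 6/5 + (2/15)*sqrt(231) and 6/5 - (2/15)*sqrt(231); poles of order 1, moduli 6/5 + (2/15)*sqrt(231) and -6/5 + (2/15)*sqrt(231).
The radius of convergence is the smallest modulus among the singular points: -6/5 + (2/15)*sqrt(231).
The factor τ**2 - 12*τ/5 - 8/3 splits as (τ - a)(τ - a') with a = 6/5 - (2/15)*sqrt(231), a' = 6/5 + (2/15)*sqrt(231). At the order-1 pole a set g(τ) = (τ - a)*f(τ) = [19/6] / (τ - a').
Simple pole: residue = g(a) at a = 6/5 - (2/15)*sqrt(231), which is -(95/1848)*sqrt(231).
The factor τ**2 - 12*τ/5 - 8/3 splits as (τ - a)(τ - a') with a = 6/5 + (2/15)*sqrt(231), a' = 6/5 - (2/15)*sqrt(231). At the order-1 pole a set g(τ) = (τ - a)*f(τ) = [19/6] / (τ - a').
Simple pole: residue = g(a) at a = 6/5 + (2/15)*sqrt(231), which is (95/1848)*sqrt(231).
List the singular points by increasing real part (a conjugate pair: the negative imaginary part first).


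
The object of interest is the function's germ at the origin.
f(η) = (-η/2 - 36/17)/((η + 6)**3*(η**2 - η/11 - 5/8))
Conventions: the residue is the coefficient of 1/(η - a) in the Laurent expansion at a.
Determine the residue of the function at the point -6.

At the order-3 pole -6 set g(η) = (η - (-6))^3*f(η) = (-η/2 - 36/17)/(η**2 - η/11 - 5/8).
Order-3 pole: residue = g''(a)/2; g''(-6) = -2777132864/536935858777, so the residue is -1388566432/536935858777.

The residue is -1388566432/536935858777.


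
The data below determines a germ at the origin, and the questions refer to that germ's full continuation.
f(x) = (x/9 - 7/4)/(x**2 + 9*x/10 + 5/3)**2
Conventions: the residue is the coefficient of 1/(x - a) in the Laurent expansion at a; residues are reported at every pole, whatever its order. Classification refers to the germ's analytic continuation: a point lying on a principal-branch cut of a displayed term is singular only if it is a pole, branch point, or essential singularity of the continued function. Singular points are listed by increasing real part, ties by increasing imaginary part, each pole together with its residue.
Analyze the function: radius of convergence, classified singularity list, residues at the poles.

Radius of convergence at 0: (1/3)*sqrt(15).
At (-9/20) - ((1/60)*sqrt(5271))*i: a pole of order 2; residue -((10800/3087049)*sqrt(5271))*i.
At (-9/20) + ((1/60)*sqrt(5271))*i: a pole of order 2; residue ((10800/3087049)*sqrt(5271))*i.

Denominator factor (x**2 + 9*x/10 + 5/3)^2: discriminant -1757/300, complex-conjugate roots (-9/20) + ((1/60)*sqrt(5271))*i and (-9/20) - ((1/60)*sqrt(5271))*i; poles of order 2, moduli (1/3)*sqrt(15) and (1/3)*sqrt(15).
The radius of convergence is the smallest modulus among the singular points: (1/3)*sqrt(15).
The factor x**2 + 9*x/10 + 5/3 splits as (x - a)(x - a') with a = (-9/20) - ((1/60)*sqrt(5271))*i, a' = (-9/20) + ((1/60)*sqrt(5271))*i. At the order-2 pole a set g(x) = (x - a)^2*f(x) = [x/9 - 7/4] / (x - a')^2.
Order-2 pole: residue = g'(a); g'((-9/20) - ((1/60)*sqrt(5271))*i) = -((10800/3087049)*sqrt(5271))*i, so the residue is -((10800/3087049)*sqrt(5271))*i.
The factor x**2 + 9*x/10 + 5/3 splits as (x - a)(x - a') with a = (-9/20) + ((1/60)*sqrt(5271))*i, a' = (-9/20) - ((1/60)*sqrt(5271))*i. At the order-2 pole a set g(x) = (x - a)^2*f(x) = [x/9 - 7/4] / (x - a')^2.
Order-2 pole: residue = g'(a); g'((-9/20) + ((1/60)*sqrt(5271))*i) = ((10800/3087049)*sqrt(5271))*i, so the residue is ((10800/3087049)*sqrt(5271))*i.
List the singular points by increasing real part (a conjugate pair: the negative imaginary part first).
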